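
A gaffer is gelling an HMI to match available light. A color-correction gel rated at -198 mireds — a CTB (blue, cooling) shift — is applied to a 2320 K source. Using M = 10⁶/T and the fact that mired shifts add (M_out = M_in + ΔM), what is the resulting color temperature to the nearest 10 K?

M_in = 10⁶/2320 = 431.03 mireds.
M_out = 431.03 + (-198) = 233.03 mireds.
T_out = 10⁶/233.03 = 4291.2 K → 4290 K.

4290 K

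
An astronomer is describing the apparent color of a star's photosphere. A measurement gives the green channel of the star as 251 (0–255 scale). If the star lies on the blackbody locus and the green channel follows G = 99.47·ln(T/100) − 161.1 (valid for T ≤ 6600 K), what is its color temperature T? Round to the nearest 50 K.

6300 K

ln t = (251 + 161.1) / 99.47 = 4.1430.
t = e^4.1430 = 62.989.
T = 100·t = 6299 K → 6300 K to the nearest 50 K.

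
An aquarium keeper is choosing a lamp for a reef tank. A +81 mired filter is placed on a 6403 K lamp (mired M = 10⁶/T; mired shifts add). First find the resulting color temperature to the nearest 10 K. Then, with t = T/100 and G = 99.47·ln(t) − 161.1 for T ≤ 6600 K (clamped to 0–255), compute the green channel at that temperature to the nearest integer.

211

M_in = 10⁶/6403 = 156.18; M_out = 156.18 + (+81) = 237.18.
T_out = 10⁶/237.18 = 4216.3 K → 4220 K; t = 42.2.
G = 99.47·ln 42.2 − 161.1 = 99.47·3.7424 − 161.1 = 211.159.
Rounded: 211.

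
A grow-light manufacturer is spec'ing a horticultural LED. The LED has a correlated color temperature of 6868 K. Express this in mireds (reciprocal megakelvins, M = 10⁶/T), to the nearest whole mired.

146 mireds

M = 10⁶ / 6868 = 145.603 → 146 mireds.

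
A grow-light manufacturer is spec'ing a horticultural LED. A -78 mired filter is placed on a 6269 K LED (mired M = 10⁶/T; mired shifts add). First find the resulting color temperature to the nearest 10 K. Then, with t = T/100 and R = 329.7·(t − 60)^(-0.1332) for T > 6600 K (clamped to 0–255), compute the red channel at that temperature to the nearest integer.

190

M_in = 10⁶/6269 = 159.52; M_out = 159.52 + (-78) = 81.52.
T_out = 10⁶/81.52 = 12267.7 K → 12270 K; t = 122.7.
R = 329.7·(122.7 − 60)^(-0.1332) = 329.7·62.7^(-0.1332) = 329.7·0.57624 = 189.987.
Rounded: 190.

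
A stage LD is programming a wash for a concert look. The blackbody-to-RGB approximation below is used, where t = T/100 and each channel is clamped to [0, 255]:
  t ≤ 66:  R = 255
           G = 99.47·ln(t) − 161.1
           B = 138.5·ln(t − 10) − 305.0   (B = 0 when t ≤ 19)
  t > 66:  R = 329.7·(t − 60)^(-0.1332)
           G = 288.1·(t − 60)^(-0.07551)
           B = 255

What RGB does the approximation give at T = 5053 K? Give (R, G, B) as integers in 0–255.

t = 5053/100 = 50.53; the t ≤ 66 branch applies.
R = 255 by definition for t ≤ 66.
G = 99.47·ln 50.53 − 161.1 = 99.47·3.9226 − 161.1 = 229.078.
B = 138.5·ln(50.53 − 10) − 305.0 = 138.5·ln 40.53 − 305.0 = 138.5·3.7020 − 305.0 = 207.733.
Rounded: (255, 229, 208).

(255, 229, 208)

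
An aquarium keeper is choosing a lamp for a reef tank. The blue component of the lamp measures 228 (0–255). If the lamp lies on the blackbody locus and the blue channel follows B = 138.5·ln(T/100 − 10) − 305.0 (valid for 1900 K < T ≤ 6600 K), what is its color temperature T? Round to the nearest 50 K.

5700 K

ln(t − 10) = (228 + 305.0) / 138.5 = 3.8484.
t − 10 = e^3.8484 = 46.917, so t = 56.917.
T = 100·t = 5692 K → 5700 K to the nearest 50 K.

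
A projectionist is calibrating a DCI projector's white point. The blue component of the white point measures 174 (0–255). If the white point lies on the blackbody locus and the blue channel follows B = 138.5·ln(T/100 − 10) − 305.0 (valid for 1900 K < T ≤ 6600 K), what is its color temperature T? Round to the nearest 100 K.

4200 K

ln(t − 10) = (174 + 305.0) / 138.5 = 3.4585.
t − 10 = e^3.4585 = 31.769, so t = 41.769.
T = 100·t = 4177 K → 4200 K to the nearest 100 K.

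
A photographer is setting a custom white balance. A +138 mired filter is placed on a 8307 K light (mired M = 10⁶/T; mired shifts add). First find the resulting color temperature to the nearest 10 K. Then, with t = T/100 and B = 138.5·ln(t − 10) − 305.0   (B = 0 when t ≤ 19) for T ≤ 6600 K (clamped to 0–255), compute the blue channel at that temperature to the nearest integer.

M_in = 10⁶/8307 = 120.38; M_out = 120.38 + (+138) = 258.38.
T_out = 10⁶/258.38 = 3870.3 K → 3870 K; t = 38.7.
B = 138.5·ln(38.7 − 10) − 305.0 = 138.5·ln 28.7 − 305.0 = 138.5·3.3569 − 305.0 = 159.930.
Rounded: 160.

160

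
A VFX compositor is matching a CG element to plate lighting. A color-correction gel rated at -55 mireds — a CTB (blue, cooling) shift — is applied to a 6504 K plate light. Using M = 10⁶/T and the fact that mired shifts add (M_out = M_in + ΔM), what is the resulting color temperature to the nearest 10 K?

M_in = 10⁶/6504 = 153.75 mireds.
M_out = 153.75 + (-55) = 98.75 mireds.
T_out = 10⁶/98.75 = 10126.4 K → 10130 K.

10130 K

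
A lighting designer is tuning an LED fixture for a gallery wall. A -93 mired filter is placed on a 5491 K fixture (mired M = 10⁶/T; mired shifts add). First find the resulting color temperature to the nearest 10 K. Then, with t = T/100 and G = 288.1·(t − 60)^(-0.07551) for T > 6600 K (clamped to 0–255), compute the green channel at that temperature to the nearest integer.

214

M_in = 10⁶/5491 = 182.12; M_out = 182.12 + (-93) = 89.12.
T_out = 10⁶/89.12 = 11221.3 K → 11220 K; t = 112.2.
G = 288.1·(112.2 − 60)^(-0.07551) = 288.1·52.2^(-0.07551) = 288.1·0.74182 = 213.718.
Rounded: 214.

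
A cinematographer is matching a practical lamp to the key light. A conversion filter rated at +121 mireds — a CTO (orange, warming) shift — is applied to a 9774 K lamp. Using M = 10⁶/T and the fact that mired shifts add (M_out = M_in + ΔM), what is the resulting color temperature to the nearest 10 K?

4480 K

M_in = 10⁶/9774 = 102.31 mireds.
M_out = 102.31 + (+121) = 223.31 mireds.
T_out = 10⁶/223.31 = 4478.0 K → 4480 K.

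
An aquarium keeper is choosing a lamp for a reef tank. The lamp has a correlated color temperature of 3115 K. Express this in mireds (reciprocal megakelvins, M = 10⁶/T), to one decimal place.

M = 10⁶ / 3115 = 321.027 → 321.0 mireds.

321.0 mireds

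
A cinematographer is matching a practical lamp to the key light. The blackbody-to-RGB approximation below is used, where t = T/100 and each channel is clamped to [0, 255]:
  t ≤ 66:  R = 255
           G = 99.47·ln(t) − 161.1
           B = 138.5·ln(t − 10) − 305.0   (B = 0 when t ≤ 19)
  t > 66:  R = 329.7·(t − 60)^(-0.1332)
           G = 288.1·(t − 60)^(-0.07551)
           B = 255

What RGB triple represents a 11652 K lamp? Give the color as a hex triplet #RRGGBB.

t = 11652/100 = 116.52; the t > 66 branch applies.
R = 329.7·(116.52 − 60)^(-0.1332) = 329.7·56.52^(-0.1332) = 329.7·0.58426 = 192.631.
G = 288.1·(116.52 − 60)^(-0.07551) = 288.1·56.52^(-0.07551) = 288.1·0.73738 = 212.439.
B = 255 by definition for t > 66.
Rounded: (193, 212, 255).
In hex: #C1D4FF.

#C1D4FF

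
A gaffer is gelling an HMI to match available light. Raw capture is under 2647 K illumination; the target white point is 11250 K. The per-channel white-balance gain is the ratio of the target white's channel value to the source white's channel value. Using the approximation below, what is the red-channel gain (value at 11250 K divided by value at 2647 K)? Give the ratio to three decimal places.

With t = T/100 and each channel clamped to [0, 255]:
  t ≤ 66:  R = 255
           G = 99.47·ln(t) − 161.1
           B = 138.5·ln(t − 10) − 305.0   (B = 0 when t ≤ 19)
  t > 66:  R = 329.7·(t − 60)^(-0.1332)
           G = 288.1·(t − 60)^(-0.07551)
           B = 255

At 2647 K (t = 26.47):
  R = 255 by definition for t ≤ 66.
At 11250 K (t = 112.5):
  R = 329.7·(112.5 − 60)^(-0.1332) = 329.7·52.5^(-0.1332) = 329.7·0.59003 = 194.533.
Gain = 194.533 / 255.000 = 0.7629 → 0.763.

0.763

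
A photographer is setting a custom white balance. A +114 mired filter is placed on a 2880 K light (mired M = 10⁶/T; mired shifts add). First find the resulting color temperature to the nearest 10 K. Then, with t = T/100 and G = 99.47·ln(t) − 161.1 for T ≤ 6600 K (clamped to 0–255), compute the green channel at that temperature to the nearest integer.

M_in = 10⁶/2880 = 347.22; M_out = 347.22 + (+114) = 461.22.
T_out = 10⁶/461.22 = 2168.2 K → 2170 K; t = 21.7.
G = 99.47·ln 21.7 − 161.1 = 99.47·3.0773 − 161.1 = 145.000.
Rounded: 145.

145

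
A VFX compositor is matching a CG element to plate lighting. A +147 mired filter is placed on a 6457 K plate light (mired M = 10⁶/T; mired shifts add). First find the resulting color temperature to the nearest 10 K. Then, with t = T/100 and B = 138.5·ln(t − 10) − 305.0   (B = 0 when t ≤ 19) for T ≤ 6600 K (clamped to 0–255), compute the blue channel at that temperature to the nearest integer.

M_in = 10⁶/6457 = 154.87; M_out = 154.87 + (+147) = 301.87.
T_out = 10⁶/301.87 = 3312.7 K → 3310 K; t = 33.1.
B = 138.5·ln(33.1 − 10) − 305.0 = 138.5·ln 23.1 − 305.0 = 138.5·3.1398 − 305.0 = 129.867.
Rounded: 130.

130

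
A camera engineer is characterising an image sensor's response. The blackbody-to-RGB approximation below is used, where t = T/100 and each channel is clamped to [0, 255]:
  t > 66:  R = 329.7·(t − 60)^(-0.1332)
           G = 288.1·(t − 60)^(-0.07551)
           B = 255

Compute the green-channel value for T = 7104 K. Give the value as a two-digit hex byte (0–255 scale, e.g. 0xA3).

t = 7104/100 = 71.04; the t > 66 branch applies.
G = 288.1·(71.04 − 60)^(-0.07551) = 288.1·11.04^(-0.07551) = 288.1·0.83415 = 240.319.
Rounded: 240; in hex, 0xF0.

0xF0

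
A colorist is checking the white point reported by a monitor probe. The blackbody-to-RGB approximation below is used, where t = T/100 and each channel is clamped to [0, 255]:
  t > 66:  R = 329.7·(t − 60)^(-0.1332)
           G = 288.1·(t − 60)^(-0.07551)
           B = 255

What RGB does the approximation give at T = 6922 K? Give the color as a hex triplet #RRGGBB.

#F5F4FF

t = 6922/100 = 69.22; the t > 66 branch applies.
R = 329.7·(69.22 − 60)^(-0.1332) = 329.7·9.22^(-0.1332) = 329.7·0.74387 = 245.254.
G = 288.1·(69.22 − 60)^(-0.07551) = 288.1·9.22^(-0.07551) = 288.1·0.84558 = 243.611.
B = 255 by definition for t > 66.
Rounded: (245, 244, 255).
In hex: #F5F4FF.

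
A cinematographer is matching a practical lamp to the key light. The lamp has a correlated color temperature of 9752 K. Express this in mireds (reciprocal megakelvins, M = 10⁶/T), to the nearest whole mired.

103 mireds

M = 10⁶ / 9752 = 102.543 → 103 mireds.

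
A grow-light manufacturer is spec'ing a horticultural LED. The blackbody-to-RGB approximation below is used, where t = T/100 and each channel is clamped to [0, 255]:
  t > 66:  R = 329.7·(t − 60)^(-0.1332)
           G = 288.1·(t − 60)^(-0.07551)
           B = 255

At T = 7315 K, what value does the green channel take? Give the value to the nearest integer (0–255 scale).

t = 7315/100 = 73.15; the t > 66 branch applies.
G = 288.1·(73.15 − 60)^(-0.07551) = 288.1·13.15^(-0.07551) = 288.1·0.82321 = 237.166.
Rounded: 237.

237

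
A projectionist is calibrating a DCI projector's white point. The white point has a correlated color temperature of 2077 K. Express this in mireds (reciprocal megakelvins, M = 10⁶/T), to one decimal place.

481.5 mireds

M = 10⁶ / 2077 = 481.464 → 481.5 mireds.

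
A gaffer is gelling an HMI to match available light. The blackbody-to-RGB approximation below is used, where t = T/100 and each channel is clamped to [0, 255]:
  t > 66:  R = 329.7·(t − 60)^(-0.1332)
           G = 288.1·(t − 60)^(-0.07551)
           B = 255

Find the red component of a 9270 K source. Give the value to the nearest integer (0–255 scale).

t = 9270/100 = 92.7; the t > 66 branch applies.
R = 329.7·(92.7 − 60)^(-0.1332) = 329.7·32.7^(-0.1332) = 329.7·0.62844 = 207.196.
Rounded: 207.

207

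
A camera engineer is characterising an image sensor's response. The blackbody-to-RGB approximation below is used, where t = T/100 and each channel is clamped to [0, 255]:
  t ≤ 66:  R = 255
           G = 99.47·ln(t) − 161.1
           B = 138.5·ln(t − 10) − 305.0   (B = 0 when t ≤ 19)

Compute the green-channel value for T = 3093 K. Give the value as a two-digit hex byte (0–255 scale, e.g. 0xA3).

t = 3093/100 = 30.93; the t ≤ 66 branch applies.
G = 99.47·ln 30.93 − 161.1 = 99.47·3.4317 − 161.1 = 180.254.
Rounded: 180; in hex, 0xB4.

0xB4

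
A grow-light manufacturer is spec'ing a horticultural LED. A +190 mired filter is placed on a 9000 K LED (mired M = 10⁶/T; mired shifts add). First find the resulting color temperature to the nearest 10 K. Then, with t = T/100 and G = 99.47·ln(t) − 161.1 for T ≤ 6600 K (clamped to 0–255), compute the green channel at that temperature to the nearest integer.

187

M_in = 10⁶/9000 = 111.11; M_out = 111.11 + (+190) = 301.11.
T_out = 10⁶/301.11 = 3321.0 K → 3320 K; t = 33.2.
G = 99.47·ln 33.2 − 161.1 = 99.47·3.5025 − 161.1 = 187.299.
Rounded: 187.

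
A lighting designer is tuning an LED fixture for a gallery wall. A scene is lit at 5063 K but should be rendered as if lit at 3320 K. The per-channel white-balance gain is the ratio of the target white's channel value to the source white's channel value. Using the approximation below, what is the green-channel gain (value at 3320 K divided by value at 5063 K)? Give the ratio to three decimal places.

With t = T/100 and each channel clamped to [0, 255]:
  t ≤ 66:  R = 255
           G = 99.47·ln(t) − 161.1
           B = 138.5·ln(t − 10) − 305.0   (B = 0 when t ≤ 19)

At 5063 K (t = 50.63):
  G = 99.47·ln 50.63 − 161.1 = 99.47·3.9245 − 161.1 = 229.274.
At 3320 K (t = 33.2):
  G = 99.47·ln 33.2 − 161.1 = 99.47·3.5025 − 161.1 = 187.299.
Gain = 187.299 / 229.274 = 0.8169 → 0.817.

0.817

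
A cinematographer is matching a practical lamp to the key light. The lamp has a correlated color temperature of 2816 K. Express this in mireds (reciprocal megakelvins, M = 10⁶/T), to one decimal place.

355.1 mireds

M = 10⁶ / 2816 = 355.114 → 355.1 mireds.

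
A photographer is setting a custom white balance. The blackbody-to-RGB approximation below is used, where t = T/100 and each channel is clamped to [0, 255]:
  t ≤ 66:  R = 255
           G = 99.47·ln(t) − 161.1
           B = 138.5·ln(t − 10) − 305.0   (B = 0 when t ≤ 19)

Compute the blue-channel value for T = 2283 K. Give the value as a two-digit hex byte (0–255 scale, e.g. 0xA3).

t = 2283/100 = 22.83; the t ≤ 66 branch applies.
B = 138.5·ln(22.83 − 10) − 305.0 = 138.5·ln 12.83 − 305.0 = 138.5·2.5518 − 305.0 = 48.422.
Rounded: 48; in hex, 0x30.

0x30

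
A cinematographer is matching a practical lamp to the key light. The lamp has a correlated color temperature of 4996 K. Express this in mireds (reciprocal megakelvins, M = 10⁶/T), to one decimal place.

M = 10⁶ / 4996 = 200.160 → 200.2 mireds.

200.2 mireds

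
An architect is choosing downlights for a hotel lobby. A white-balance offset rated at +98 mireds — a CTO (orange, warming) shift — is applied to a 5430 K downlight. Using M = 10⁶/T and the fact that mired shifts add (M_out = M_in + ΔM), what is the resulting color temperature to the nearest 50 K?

M_in = 10⁶/5430 = 184.16 mireds.
M_out = 184.16 + (+98) = 282.16 mireds.
T_out = 10⁶/282.16 = 3544.1 K → 3550 K.

3550 K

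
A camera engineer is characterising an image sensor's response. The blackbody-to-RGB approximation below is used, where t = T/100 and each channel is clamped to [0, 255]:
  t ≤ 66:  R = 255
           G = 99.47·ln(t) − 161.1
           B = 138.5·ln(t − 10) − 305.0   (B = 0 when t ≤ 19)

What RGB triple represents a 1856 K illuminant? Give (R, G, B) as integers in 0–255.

t = 1856/100 = 18.56; the t ≤ 66 branch applies.
R = 255 by definition for t ≤ 66.
G = 99.47·ln 18.56 − 161.1 = 99.47·2.9210 − 161.1 = 129.453.
t = 18.56 ≤ 19, so B = 0.
Rounded: (255, 129, 0).

(255, 129, 0)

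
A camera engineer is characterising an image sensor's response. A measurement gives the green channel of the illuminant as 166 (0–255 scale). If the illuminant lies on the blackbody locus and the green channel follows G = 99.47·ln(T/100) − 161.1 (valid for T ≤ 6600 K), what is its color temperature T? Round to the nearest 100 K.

2700 K

ln t = (166 + 161.1) / 99.47 = 3.2884.
t = e^3.2884 = 26.801.
T = 100·t = 2680 K → 2700 K to the nearest 100 K.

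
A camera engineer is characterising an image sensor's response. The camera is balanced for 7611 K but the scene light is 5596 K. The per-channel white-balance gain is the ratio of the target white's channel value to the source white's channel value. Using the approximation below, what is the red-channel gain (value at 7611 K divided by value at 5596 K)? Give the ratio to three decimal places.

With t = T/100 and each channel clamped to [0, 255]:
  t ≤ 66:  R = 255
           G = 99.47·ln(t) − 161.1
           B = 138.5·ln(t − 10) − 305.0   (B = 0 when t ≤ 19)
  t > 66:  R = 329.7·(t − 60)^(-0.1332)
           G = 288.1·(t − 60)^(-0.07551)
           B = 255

At 5596 K (t = 55.96):
  R = 255 by definition for t ≤ 66.
At 7611 K (t = 76.11):
  R = 329.7·(76.11 − 60)^(-0.1332) = 329.7·16.11^(-0.1332) = 329.7·0.69058 = 227.685.
Gain = 227.685 / 255.000 = 0.8929 → 0.893.

0.893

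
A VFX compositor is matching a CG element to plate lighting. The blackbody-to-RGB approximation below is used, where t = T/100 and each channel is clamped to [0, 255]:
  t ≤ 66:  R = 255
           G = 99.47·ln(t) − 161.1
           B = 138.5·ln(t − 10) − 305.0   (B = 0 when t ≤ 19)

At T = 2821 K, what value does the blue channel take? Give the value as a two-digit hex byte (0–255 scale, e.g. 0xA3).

t = 2821/100 = 28.21; the t ≤ 66 branch applies.
B = 138.5·ln(28.21 − 10) − 305.0 = 138.5·ln 18.21 − 305.0 = 138.5·2.9020 − 305.0 = 96.923.
Rounded: 97; in hex, 0x61.

0x61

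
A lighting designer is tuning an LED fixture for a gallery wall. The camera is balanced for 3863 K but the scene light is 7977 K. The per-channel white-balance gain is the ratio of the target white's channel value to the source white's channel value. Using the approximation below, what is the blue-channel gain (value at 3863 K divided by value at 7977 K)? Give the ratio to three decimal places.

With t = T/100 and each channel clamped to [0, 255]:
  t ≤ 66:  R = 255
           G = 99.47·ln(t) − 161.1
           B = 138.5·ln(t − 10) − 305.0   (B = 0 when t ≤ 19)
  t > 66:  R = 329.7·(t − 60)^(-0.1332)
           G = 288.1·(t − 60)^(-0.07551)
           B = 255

0.626

At 7977 K (t = 79.77):
  B = 255 by definition for t > 66.
At 3863 K (t = 38.63):
  B = 138.5·ln(38.63 − 10) − 305.0 = 138.5·ln 28.63 − 305.0 = 138.5·3.3545 − 305.0 = 159.592.
Gain = 159.592 / 255.000 = 0.6259 → 0.626.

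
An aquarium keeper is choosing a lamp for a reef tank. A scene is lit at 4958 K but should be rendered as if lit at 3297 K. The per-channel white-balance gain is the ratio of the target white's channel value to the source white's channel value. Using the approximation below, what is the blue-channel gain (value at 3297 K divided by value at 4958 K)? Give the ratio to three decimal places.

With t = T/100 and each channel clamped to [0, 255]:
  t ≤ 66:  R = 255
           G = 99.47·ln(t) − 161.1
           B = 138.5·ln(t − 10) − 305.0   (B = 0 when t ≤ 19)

At 4958 K (t = 49.58):
  B = 138.5·ln(49.58 − 10) − 305.0 = 138.5·ln 39.58 − 305.0 = 138.5·3.6783 − 305.0 = 204.448.
At 3297 K (t = 32.97):
  B = 138.5·ln(32.97 − 10) − 305.0 = 138.5·ln 22.97 − 305.0 = 138.5·3.1342 − 305.0 = 129.085.
Gain = 129.085 / 204.448 = 0.6314 → 0.631.

0.631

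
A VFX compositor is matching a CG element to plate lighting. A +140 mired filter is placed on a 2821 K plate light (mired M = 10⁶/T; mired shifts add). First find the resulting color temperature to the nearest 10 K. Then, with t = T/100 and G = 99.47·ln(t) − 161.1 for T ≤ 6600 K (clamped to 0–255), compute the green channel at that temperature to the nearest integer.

M_in = 10⁶/2821 = 354.48; M_out = 354.48 + (+140) = 494.48.
T_out = 10⁶/494.48 = 2022.3 K → 2020 K; t = 20.2.
G = 99.47·ln 20.2 − 161.1 = 99.47·3.0057 − 161.1 = 137.875.
Rounded: 138.

138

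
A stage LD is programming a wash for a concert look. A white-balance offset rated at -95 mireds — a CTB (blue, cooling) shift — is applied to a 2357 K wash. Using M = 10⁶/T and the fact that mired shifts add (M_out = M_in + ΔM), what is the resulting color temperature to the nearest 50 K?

3050 K

M_in = 10⁶/2357 = 424.27 mireds.
M_out = 424.27 + (-95) = 329.27 mireds.
T_out = 10⁶/329.27 = 3037.0 K → 3050 K.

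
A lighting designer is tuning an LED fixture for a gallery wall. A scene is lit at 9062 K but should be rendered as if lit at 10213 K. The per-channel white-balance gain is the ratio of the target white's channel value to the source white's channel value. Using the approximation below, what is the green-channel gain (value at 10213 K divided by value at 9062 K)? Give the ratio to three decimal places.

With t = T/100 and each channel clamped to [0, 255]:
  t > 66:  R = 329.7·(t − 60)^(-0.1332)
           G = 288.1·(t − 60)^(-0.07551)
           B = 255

0.976

At 9062 K (t = 90.62):
  G = 288.1·(90.62 − 60)^(-0.07551) = 288.1·30.62^(-0.07551) = 288.1·0.77231 = 222.503.
At 10213 K (t = 102.13):
  G = 288.1·(102.13 − 60)^(-0.07551) = 288.1·42.13^(-0.07551) = 288.1·0.75392 = 217.205.
Gain = 217.205 / 222.503 = 0.9762 → 0.976.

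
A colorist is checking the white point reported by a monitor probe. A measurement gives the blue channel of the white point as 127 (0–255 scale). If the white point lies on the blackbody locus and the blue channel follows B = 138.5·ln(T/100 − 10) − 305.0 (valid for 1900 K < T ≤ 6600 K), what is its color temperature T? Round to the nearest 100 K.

ln(t − 10) = (127 + 305.0) / 138.5 = 3.1191.
t − 10 = e^3.1191 = 22.627, so t = 32.627.
T = 100·t = 3263 K → 3300 K to the nearest 100 K.

3300 K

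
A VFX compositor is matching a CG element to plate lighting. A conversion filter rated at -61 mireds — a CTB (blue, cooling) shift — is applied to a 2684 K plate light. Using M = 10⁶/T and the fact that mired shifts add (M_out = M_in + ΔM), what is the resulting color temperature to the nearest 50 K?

3200 K

M_in = 10⁶/2684 = 372.58 mireds.
M_out = 372.58 + (-61) = 311.58 mireds.
T_out = 10⁶/311.58 = 3209.5 K → 3200 K.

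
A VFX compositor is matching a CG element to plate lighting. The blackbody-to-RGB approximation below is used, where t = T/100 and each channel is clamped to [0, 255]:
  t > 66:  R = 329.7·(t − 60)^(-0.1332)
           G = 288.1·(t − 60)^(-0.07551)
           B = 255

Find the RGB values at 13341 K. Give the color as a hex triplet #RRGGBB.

#BAD0FF

t = 13341/100 = 133.41; the t > 66 branch applies.
R = 329.7·(133.41 − 60)^(-0.1332) = 329.7·73.41^(-0.1332) = 329.7·0.56426 = 186.037.
G = 288.1·(133.41 − 60)^(-0.07551) = 288.1·73.41^(-0.07551) = 288.1·0.72296 = 208.286.
B = 255 by definition for t > 66.
Rounded: (186, 208, 255).
In hex: #BAD0FF.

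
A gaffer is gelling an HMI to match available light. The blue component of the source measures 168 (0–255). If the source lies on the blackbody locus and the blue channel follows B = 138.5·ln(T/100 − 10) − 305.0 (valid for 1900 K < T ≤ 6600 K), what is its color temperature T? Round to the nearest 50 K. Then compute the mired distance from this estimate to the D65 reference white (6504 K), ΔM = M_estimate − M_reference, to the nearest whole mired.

+93 mireds

ln(t − 10) = (168 + 305.0) / 138.5 = 3.4152.
t − 10 = e^3.4152 = 30.422, so t = 40.422.
T = 100·t = 4042 K → 4050 K to the nearest 50 K.
M_estimate = 10⁶/4050 = 246.91; M_reference = 10⁶/6504 = 153.75.
ΔM = 246.91 − 153.75 = 93.16 → +93 mireds.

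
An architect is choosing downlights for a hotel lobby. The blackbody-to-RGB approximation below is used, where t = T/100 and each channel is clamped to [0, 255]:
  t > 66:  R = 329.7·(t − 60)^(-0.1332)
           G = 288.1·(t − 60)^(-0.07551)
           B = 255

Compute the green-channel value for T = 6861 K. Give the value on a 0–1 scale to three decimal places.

0.960

t = 6861/100 = 68.61; the t > 66 branch applies.
G = 288.1·(68.61 − 60)^(-0.07551) = 288.1·8.61^(-0.07551) = 288.1·0.84996 = 244.873.
On a 0–1 scale: 244.873/255 = 0.9603 → 0.960.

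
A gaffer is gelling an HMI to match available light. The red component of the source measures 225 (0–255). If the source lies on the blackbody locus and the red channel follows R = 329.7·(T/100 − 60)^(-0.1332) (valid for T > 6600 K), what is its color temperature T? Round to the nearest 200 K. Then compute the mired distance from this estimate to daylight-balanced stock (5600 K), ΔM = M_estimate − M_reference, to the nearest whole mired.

(t − 60)^(-0.1332) = 225/329.7 = 0.68244.
t − 60 = 0.68244^(1/-0.1332) = 0.68244^(-7.508) = 17.610, so t = 77.610.
T = 100·t = 7761 K → 7800 K to the nearest 200 K.
M_estimate = 10⁶/7800 = 128.21; M_reference = 10⁶/5600 = 178.57.
ΔM = 128.21 − 178.57 = -50.37 → -50 mireds.

-50 mireds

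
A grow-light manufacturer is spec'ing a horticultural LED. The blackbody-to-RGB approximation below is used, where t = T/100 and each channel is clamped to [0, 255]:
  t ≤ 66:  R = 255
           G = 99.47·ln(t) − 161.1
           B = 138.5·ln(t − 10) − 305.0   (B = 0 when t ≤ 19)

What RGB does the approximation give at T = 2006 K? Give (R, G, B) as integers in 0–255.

(255, 137, 15)

t = 2006/100 = 20.06; the t ≤ 66 branch applies.
R = 255 by definition for t ≤ 66.
G = 99.47·ln 20.06 − 161.1 = 99.47·2.9987 − 161.1 = 137.183.
B = 138.5·ln(20.06 − 10) − 305.0 = 138.5·ln 10.06 − 305.0 = 138.5·2.3086 − 305.0 = 14.737.
Rounded: (255, 137, 15).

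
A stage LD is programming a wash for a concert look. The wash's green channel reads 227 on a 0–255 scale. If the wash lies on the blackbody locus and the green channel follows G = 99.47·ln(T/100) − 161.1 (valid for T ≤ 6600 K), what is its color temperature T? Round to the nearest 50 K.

ln t = (227 + 161.1) / 99.47 = 3.9017.
t = e^3.9017 = 49.485.
T = 100·t = 4949 K → 4950 K to the nearest 50 K.

4950 K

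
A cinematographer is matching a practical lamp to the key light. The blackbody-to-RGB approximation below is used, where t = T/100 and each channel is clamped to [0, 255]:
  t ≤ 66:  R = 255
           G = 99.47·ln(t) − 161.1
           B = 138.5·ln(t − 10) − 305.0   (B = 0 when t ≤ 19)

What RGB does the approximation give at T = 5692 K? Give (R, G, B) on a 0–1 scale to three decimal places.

t = 5692/100 = 56.92; the t ≤ 66 branch applies.
R = 255 by definition for t ≤ 66.
G = 99.47·ln 56.92 − 161.1 = 99.47·4.0416 − 161.1 = 240.923.
B = 138.5·ln(56.92 − 10) − 305.0 = 138.5·ln 46.92 − 305.0 = 138.5·3.8484 − 305.0 = 228.009.
Dividing each by 255: (1.0000, 0.9448, 0.8942) → (1.000, 0.945, 0.894).

(1.000, 0.945, 0.894)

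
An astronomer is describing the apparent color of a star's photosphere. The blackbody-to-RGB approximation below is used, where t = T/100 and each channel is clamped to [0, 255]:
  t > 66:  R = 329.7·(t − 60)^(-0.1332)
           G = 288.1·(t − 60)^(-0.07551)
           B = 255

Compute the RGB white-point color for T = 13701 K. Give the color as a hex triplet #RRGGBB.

t = 13701/100 = 137.01; the t > 66 branch applies.
R = 329.7·(137.01 − 60)^(-0.1332) = 329.7·77.01^(-0.1332) = 329.7·0.56068 = 184.855.
G = 288.1·(137.01 − 60)^(-0.07551) = 288.1·77.01^(-0.07551) = 288.1·0.72036 = 207.534.
B = 255 by definition for t > 66.
Rounded: (185, 208, 255).
In hex: #B9D0FF.

#B9D0FF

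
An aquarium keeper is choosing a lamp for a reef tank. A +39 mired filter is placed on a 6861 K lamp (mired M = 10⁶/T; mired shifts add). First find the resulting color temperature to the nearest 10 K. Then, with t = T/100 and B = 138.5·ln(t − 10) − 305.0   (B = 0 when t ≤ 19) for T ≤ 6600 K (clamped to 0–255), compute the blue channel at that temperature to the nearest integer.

219

M_in = 10⁶/6861 = 145.75; M_out = 145.75 + (+39) = 184.75.
T_out = 10⁶/184.75 = 5412.7 K → 5410 K; t = 54.1.
B = 138.5·ln(54.1 − 10) − 305.0 = 138.5·ln 44.1 − 305.0 = 138.5·3.7865 − 305.0 = 219.425.
Rounded: 219.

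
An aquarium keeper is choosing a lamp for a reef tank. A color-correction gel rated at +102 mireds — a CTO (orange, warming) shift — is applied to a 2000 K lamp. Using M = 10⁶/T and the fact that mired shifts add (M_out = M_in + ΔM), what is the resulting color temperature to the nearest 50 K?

1650 K

M_in = 10⁶/2000 = 500.00 mireds.
M_out = 500.00 + (+102) = 602.00 mireds.
T_out = 10⁶/602.00 = 1661.1 K → 1650 K.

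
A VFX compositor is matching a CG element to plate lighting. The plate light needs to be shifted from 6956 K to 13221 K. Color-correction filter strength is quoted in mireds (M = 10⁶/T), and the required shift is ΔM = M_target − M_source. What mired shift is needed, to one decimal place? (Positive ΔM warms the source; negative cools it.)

M_source = 10⁶/6956 = 143.761; M_target = 10⁶/13221 = 75.637.
ΔM = 75.637 − 143.761 = -68.124 → -68.1 mireds, a cooling shift.

-68.1 mireds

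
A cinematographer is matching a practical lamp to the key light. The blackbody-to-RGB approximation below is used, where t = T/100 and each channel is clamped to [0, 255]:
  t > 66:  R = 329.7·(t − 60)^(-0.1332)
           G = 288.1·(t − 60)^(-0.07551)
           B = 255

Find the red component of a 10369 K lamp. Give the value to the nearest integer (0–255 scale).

199

t = 10369/100 = 103.69; the t > 66 branch applies.
R = 329.7·(103.69 − 60)^(-0.1332) = 329.7·43.69^(-0.1332) = 329.7·0.60465 = 199.352.
Rounded: 199.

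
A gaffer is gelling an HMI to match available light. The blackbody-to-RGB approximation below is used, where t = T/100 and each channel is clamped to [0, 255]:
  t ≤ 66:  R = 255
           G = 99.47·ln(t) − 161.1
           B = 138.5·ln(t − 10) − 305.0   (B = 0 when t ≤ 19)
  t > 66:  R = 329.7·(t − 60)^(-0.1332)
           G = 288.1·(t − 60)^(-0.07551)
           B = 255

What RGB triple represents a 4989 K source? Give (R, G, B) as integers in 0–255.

(255, 228, 206)

t = 4989/100 = 49.89; the t ≤ 66 branch applies.
R = 255 by definition for t ≤ 66.
G = 99.47·ln 49.89 − 161.1 = 99.47·3.9098 − 161.1 = 227.810.
B = 138.5·ln(49.89 − 10) − 305.0 = 138.5·ln 39.89 − 305.0 = 138.5·3.6861 − 305.0 = 205.528.
Rounded: (255, 228, 206).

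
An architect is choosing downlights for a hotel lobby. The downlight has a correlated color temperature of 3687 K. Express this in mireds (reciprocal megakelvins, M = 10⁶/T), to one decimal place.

M = 10⁶ / 3687 = 271.223 → 271.2 mireds.

271.2 mireds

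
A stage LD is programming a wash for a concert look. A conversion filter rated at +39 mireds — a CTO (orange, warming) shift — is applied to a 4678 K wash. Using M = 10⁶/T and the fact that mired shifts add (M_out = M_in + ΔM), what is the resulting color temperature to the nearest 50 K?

3950 K

M_in = 10⁶/4678 = 213.77 mireds.
M_out = 213.77 + (+39) = 252.77 mireds.
T_out = 10⁶/252.77 = 3956.2 K → 3950 K.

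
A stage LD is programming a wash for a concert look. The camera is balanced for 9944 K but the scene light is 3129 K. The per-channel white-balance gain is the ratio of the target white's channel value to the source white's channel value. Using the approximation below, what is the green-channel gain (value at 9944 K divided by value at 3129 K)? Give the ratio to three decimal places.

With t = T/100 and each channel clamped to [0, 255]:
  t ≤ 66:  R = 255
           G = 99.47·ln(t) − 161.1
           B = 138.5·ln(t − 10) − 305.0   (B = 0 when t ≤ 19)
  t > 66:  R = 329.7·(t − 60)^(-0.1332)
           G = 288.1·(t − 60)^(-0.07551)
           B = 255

1.203

At 3129 K (t = 31.29):
  G = 99.47·ln 31.29 − 161.1 = 99.47·3.4433 − 161.1 = 181.405.
At 9944 K (t = 99.44):
  G = 288.1·(99.44 − 60)^(-0.07551) = 288.1·39.44^(-0.07551) = 288.1·0.75769 = 218.290.
Gain = 218.290 / 181.405 = 1.2033 → 1.203.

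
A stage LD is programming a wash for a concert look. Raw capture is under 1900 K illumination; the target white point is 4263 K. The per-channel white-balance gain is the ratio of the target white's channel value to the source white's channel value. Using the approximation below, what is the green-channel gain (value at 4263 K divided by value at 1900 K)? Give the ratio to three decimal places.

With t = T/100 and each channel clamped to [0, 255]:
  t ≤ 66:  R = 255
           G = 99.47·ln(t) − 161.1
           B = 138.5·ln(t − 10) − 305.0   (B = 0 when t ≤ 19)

At 1900 K (t = 19):
  G = 99.47·ln 19 − 161.1 = 99.47·2.9444 − 161.1 = 131.783.
At 4263 K (t = 42.63):
  G = 99.47·ln 42.63 − 161.1 = 99.47·3.7526 − 161.1 = 212.167.
Gain = 212.167 / 131.783 = 1.6100 → 1.610.

1.610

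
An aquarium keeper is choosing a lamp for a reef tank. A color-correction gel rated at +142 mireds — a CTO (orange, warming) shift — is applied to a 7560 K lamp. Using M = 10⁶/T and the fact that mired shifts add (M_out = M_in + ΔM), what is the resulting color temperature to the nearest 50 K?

M_in = 10⁶/7560 = 132.28 mireds.
M_out = 132.28 + (+142) = 274.28 mireds.
T_out = 10⁶/274.28 = 3646.0 K → 3650 K.

3650 K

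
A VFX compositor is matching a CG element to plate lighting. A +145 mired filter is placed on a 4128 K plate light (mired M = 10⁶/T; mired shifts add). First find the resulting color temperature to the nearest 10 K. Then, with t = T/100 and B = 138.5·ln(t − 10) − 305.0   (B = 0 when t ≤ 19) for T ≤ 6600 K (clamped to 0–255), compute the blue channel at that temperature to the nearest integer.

M_in = 10⁶/4128 = 242.25; M_out = 242.25 + (+145) = 387.25.
T_out = 10⁶/387.25 = 2582.3 K → 2580 K; t = 25.8.
B = 138.5·ln(25.8 − 10) − 305.0 = 138.5·ln 15.8 − 305.0 = 138.5·2.7600 − 305.0 = 77.261.
Rounded: 77.

77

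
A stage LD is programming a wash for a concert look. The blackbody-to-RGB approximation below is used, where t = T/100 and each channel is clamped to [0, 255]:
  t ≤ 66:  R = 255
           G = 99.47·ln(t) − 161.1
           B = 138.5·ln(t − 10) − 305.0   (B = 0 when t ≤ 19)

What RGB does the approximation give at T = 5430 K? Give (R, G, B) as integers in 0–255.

t = 5430/100 = 54.3; the t ≤ 66 branch applies.
R = 255 by definition for t ≤ 66.
G = 99.47·ln 54.3 − 161.1 = 99.47·3.9945 − 161.1 = 236.235.
B = 138.5·ln(54.3 − 10) − 305.0 = 138.5·ln 44.3 − 305.0 = 138.5·3.7910 − 305.0 = 220.051.
Rounded: (255, 236, 220).

(255, 236, 220)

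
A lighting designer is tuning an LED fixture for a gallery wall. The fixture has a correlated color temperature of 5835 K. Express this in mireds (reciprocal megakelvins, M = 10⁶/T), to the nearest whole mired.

171 mireds

M = 10⁶ / 5835 = 171.380 → 171 mireds.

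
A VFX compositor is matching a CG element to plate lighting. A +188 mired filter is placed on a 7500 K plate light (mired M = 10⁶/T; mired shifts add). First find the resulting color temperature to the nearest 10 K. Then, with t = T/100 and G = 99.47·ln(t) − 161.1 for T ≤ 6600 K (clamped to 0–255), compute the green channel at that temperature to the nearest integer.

181

M_in = 10⁶/7500 = 133.33; M_out = 133.33 + (+188) = 321.33.
T_out = 10⁶/321.33 = 3112.0 K → 3110 K; t = 31.1.
G = 99.47·ln 31.1 − 161.1 = 99.47·3.4372 − 161.1 = 180.799.
Rounded: 181.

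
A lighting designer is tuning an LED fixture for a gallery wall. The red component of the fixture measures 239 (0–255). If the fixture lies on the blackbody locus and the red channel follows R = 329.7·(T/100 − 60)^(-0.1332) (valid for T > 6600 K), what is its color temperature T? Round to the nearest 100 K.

7100 K

(t − 60)^(-0.1332) = 239/329.7 = 0.72490.
t − 60 = 0.72490^(1/-0.1332) = 0.72490^(-7.508) = 11.193, so t = 71.193.
T = 100·t = 7119 K → 7100 K to the nearest 100 K.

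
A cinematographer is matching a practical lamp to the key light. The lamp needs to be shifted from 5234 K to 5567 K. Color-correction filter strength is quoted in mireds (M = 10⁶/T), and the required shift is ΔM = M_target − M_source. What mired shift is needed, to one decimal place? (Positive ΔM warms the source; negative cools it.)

M_source = 10⁶/5234 = 191.058; M_target = 10⁶/5567 = 179.630.
ΔM = 179.630 − 191.058 = -11.429 → -11.4 mireds, a cooling shift.

-11.4 mireds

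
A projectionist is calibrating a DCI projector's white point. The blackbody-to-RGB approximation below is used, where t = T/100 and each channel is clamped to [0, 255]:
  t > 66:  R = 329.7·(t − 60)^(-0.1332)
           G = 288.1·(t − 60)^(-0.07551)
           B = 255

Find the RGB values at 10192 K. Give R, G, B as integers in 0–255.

R=200, G=217, B=255

t = 10192/100 = 101.92; the t > 66 branch applies.
R = 329.7·(101.92 − 60)^(-0.1332) = 329.7·41.92^(-0.1332) = 329.7·0.60799 = 200.453.
G = 288.1·(101.92 − 60)^(-0.07551) = 288.1·41.92^(-0.07551) = 288.1·0.75421 = 217.287.
B = 255 by definition for t > 66.
Rounded: (200, 217, 255).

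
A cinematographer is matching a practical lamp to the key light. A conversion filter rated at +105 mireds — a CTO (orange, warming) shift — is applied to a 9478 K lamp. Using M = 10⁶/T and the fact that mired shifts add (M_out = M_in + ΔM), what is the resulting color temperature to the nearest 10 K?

M_in = 10⁶/9478 = 105.51 mireds.
M_out = 105.51 + (+105) = 210.51 mireds.
T_out = 10⁶/210.51 = 4750.4 K → 4750 K.

4750 K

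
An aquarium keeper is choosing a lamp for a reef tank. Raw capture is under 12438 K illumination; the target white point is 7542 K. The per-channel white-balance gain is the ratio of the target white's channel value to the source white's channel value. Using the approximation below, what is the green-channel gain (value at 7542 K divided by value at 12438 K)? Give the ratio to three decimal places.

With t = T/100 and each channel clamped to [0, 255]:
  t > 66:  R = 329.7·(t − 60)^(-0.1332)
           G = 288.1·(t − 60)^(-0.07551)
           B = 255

1.114

At 12438 K (t = 124.38):
  G = 288.1·(124.38 − 60)^(-0.07551) = 288.1·64.38^(-0.07551) = 288.1·0.73017 = 210.361.
At 7542 K (t = 75.42):
  G = 288.1·(75.42 − 60)^(-0.07551) = 288.1·15.42^(-0.07551) = 288.1·0.81337 = 234.332.
Gain = 234.332 / 210.361 = 1.1140 → 1.114.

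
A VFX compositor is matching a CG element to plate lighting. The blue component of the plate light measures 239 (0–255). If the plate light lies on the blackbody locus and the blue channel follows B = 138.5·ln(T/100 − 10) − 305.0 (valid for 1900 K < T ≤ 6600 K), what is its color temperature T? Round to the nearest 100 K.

6100 K

ln(t − 10) = (239 + 305.0) / 138.5 = 3.9278.
t − 10 = e^3.9278 = 50.795, so t = 60.795.
T = 100·t = 6079 K → 6100 K to the nearest 100 K.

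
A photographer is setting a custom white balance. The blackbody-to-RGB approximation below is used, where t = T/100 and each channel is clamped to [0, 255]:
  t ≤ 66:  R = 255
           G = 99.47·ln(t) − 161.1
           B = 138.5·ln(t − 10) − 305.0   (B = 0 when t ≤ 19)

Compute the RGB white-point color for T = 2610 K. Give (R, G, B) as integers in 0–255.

t = 2610/100 = 26.1; the t ≤ 66 branch applies.
R = 255 by definition for t ≤ 66.
G = 99.47·ln 26.1 − 161.1 = 99.47·3.2619 − 161.1 = 163.365.
B = 138.5·ln(26.1 − 10) − 305.0 = 138.5·ln 16.1 − 305.0 = 138.5·2.7788 − 305.0 = 79.866.
Rounded: (255, 163, 80).

(255, 163, 80)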